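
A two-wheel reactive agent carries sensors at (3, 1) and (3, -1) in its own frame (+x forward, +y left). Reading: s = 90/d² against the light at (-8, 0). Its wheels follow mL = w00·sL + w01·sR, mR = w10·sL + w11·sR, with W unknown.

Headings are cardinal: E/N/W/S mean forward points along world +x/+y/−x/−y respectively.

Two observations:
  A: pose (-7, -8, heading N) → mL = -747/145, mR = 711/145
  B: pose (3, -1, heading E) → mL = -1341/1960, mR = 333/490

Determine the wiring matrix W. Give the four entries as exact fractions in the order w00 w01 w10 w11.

-1 -1/2 1/2 1

obs A: pose=(-7,-8,N) → sL=18/5, sR=90/29, mL=-747/145, mR=711/145
obs B: pose=(3,-1,E) → sL=45/98, sR=9/20, mL=-1341/1960, mR=333/490
sensor matrix S = [[18/5, 90/29], [45/98, 9/20]]; det S = 13851/71050
solve [mL_A; mL_B] = S·[w00; w01] and [mR_A; mR_B] = S·[w10; w11]:
  w00 = -1, w01 = -1/2, w10 = 1/2, w11 = 1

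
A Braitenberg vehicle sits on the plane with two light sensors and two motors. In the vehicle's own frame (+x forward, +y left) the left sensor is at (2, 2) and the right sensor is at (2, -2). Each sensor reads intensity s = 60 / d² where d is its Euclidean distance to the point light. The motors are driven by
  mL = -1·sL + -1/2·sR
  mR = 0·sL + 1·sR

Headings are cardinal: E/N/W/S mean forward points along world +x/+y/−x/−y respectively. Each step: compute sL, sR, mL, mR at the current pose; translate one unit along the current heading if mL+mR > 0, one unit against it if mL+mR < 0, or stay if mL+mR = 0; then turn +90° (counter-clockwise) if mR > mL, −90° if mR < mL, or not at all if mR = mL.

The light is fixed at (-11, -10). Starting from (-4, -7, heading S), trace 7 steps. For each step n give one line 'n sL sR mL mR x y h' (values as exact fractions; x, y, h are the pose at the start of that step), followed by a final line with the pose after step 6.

0 30/41 30/13 -1005/533 30/13 -4 -7 S
1 60/97 20/27 -2590/2619 20/27 -4 -8 E
2 15/8 3/4 -9/4 3/4 -5 -8 N
3 60/17 12/5 -402/85 12/5 -5 -9 W
4 30/41 30/13 -1005/533 30/13 -4 -9 S
5 12/17 12/17 -18/17 12/17 -4 -10 E
6 3 15/17 -117/34 15/17 -5 -10 N
final -5 -11 W

n=0: pose=(-4,-7,S); sL=30/41, sR=30/13; mL=-1005/533, mR=30/13; mL+mR=225/533 → advance +1; mR−mL=2235/533 → turn +1·90°
n=1: pose=(-4,-8,E); sL=60/97, sR=20/27; mL=-2590/2619, mR=20/27; mL+mR=-650/2619 → advance -1; mR−mL=1510/873 → turn +1·90°
n=2: pose=(-5,-8,N); sL=15/8, sR=3/4; mL=-9/4, mR=3/4; mL+mR=-3/2 → advance -1; mR−mL=3 → turn +1·90°
n=3: pose=(-5,-9,W); sL=60/17, sR=12/5; mL=-402/85, mR=12/5; mL+mR=-198/85 → advance -1; mR−mL=606/85 → turn +1·90°
n=4: pose=(-4,-9,S); sL=30/41, sR=30/13; mL=-1005/533, mR=30/13; mL+mR=225/533 → advance +1; mR−mL=2235/533 → turn +1·90°
n=5: pose=(-4,-10,E); sL=12/17, sR=12/17; mL=-18/17, mR=12/17; mL+mR=-6/17 → advance -1; mR−mL=30/17 → turn +1·90°
n=6: pose=(-5,-10,N); sL=3, sR=15/17; mL=-117/34, mR=15/17; mL+mR=-87/34 → advance -1; mR−mL=147/34 → turn +1·90°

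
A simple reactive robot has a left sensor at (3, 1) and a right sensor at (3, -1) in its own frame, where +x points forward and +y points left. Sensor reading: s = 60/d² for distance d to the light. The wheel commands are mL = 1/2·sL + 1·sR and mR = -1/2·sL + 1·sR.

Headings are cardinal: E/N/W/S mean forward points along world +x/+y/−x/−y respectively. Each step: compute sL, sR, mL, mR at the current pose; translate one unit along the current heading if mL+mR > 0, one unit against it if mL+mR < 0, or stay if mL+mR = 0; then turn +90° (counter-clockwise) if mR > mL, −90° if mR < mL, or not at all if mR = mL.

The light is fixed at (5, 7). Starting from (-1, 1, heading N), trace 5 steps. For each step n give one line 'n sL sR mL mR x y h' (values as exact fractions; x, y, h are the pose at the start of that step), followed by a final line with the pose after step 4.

0 30/29 30/17 1125/493 615/493 -1 1 N
1 12/5 4/3 38/15 2/15 -1 2 E
2 3/4 3/5 39/40 9/40 0 2 S
3 60/113 60/89 9450/10057 4110/10057 0 1 W
4 30/29 30/17 1125/493 615/493 -1 1 N
final -1 2 E

n=0: pose=(-1,1,N); sL=30/29, sR=30/17; mL=1125/493, mR=615/493; mL+mR=60/17 → advance +1; mR−mL=-30/29 → turn -1·90°
n=1: pose=(-1,2,E); sL=12/5, sR=4/3; mL=38/15, mR=2/15; mL+mR=8/3 → advance +1; mR−mL=-12/5 → turn -1·90°
n=2: pose=(0,2,S); sL=3/4, sR=3/5; mL=39/40, mR=9/40; mL+mR=6/5 → advance +1; mR−mL=-3/4 → turn -1·90°
n=3: pose=(0,1,W); sL=60/113, sR=60/89; mL=9450/10057, mR=4110/10057; mL+mR=120/89 → advance +1; mR−mL=-60/113 → turn -1·90°
n=4: pose=(-1,1,N); sL=30/29, sR=30/17; mL=1125/493, mR=615/493; mL+mR=60/17 → advance +1; mR−mL=-30/29 → turn -1·90°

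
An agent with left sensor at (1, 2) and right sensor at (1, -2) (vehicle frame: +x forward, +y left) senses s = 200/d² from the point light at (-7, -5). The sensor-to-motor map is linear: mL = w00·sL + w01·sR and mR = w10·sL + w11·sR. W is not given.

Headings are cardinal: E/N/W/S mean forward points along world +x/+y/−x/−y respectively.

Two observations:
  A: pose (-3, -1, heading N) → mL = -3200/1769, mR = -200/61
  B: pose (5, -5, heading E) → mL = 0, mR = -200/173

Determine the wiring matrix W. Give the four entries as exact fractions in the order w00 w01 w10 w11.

obs A: pose=(-3,-1,N) → sL=200/29, sR=200/61, mL=-3200/1769, mR=-200/61
obs B: pose=(5,-5,E) → sL=200/173, sR=200/173, mL=0, mR=-200/173
sensor matrix S = [[200/29, 200/61], [200/173, 200/173]]; det S = 1280000/306037
solve [mL_A; mL_B] = S·[w00; w01] and [mR_A; mR_B] = S·[w10; w11]:
  w00 = -1/2, w01 = 1/2, w10 = 0, w11 = -1

-1/2 1/2 0 -1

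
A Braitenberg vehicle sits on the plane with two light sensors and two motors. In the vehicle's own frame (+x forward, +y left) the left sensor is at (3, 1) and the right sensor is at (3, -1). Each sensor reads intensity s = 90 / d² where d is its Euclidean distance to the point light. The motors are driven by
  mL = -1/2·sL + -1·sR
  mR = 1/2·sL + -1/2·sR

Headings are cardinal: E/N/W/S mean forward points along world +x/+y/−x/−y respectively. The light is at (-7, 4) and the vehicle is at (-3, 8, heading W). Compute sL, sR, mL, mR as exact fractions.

left sensor world pos  = (-6, 7); dL² = 10
right sensor world pos = (-6, 9); dR² = 26
sL = 90/10 = 9
sR = 90/26 = 45/13
mL = -1/2·sL + -1·sR = -207/26
mR = 1/2·sL + -1/2·sR = 36/13

9 45/13 -207/26 36/13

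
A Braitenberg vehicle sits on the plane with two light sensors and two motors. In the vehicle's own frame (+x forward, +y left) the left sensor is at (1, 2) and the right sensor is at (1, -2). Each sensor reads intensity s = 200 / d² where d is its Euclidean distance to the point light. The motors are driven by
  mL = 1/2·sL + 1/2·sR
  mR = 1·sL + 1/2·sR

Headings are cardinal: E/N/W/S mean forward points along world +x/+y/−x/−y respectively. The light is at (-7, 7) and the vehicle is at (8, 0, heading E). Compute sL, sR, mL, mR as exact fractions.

200/281 200/337 61800/94697 95500/94697

left sensor world pos  = (9, 2); dL² = 281
right sensor world pos = (9, -2); dR² = 337
sL = 200/281 = 200/281
sR = 200/337 = 200/337
mL = 1/2·sL + 1/2·sR = 61800/94697
mR = 1·sL + 1/2·sR = 95500/94697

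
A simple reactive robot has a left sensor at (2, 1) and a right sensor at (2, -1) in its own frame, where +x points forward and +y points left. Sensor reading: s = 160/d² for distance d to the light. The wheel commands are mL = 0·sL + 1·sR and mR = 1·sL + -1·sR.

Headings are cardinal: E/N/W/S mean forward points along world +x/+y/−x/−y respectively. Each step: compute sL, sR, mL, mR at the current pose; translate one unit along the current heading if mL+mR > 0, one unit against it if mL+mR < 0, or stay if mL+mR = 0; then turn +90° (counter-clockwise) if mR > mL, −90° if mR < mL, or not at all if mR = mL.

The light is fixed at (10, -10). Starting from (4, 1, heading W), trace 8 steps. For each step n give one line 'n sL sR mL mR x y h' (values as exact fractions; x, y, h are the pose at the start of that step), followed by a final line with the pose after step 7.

n=0: pose=(4,1,W); sL=40/41, sR=10/13; mL=10/13, mR=110/533; mL+mR=40/41 → advance +1; mR−mL=-300/533 → turn -1·90°
n=1: pose=(3,1,N); sL=160/233, sR=32/41; mL=32/41, mR=-896/9553; mL+mR=160/233 → advance +1; mR−mL=-8352/9553 → turn -1·90°
n=2: pose=(3,2,E); sL=80/97, sR=80/73; mL=80/73, mR=-1920/7081; mL+mR=80/97 → advance +1; mR−mL=-9680/7081 → turn -1·90°
n=3: pose=(4,2,S); sL=32/25, sR=160/149; mL=160/149, mR=768/3725; mL+mR=32/25 → advance +1; mR−mL=-3232/3725 → turn -1·90°
n=4: pose=(4,1,W); sL=40/41, sR=10/13; mL=10/13, mR=110/533; mL+mR=40/41 → advance +1; mR−mL=-300/533 → turn -1·90°
n=5: pose=(3,1,N); sL=160/233, sR=32/41; mL=32/41, mR=-896/9553; mL+mR=160/233 → advance +1; mR−mL=-8352/9553 → turn -1·90°
n=6: pose=(3,2,E); sL=80/97, sR=80/73; mL=80/73, mR=-1920/7081; mL+mR=80/97 → advance +1; mR−mL=-9680/7081 → turn -1·90°
n=7: pose=(4,2,S); sL=32/25, sR=160/149; mL=160/149, mR=768/3725; mL+mR=32/25 → advance +1; mR−mL=-3232/3725 → turn -1·90°

0 40/41 10/13 10/13 110/533 4 1 W
1 160/233 32/41 32/41 -896/9553 3 1 N
2 80/97 80/73 80/73 -1920/7081 3 2 E
3 32/25 160/149 160/149 768/3725 4 2 S
4 40/41 10/13 10/13 110/533 4 1 W
5 160/233 32/41 32/41 -896/9553 3 1 N
6 80/97 80/73 80/73 -1920/7081 3 2 E
7 32/25 160/149 160/149 768/3725 4 2 S
final 4 1 W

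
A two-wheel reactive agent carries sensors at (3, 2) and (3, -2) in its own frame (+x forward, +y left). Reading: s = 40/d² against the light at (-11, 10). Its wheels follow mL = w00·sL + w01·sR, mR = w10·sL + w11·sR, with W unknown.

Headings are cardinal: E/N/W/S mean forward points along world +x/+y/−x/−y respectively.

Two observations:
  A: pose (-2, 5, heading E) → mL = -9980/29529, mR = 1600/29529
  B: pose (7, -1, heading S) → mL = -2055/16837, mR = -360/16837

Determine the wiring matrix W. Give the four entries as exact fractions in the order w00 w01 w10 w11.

obs A: pose=(-2,5,E) → sL=40/153, sR=40/193, mL=-9980/29529, mR=1600/29529
obs B: pose=(7,-1,S) → sL=10/149, sR=10/113, mL=-2055/16837, mR=-360/16837
sensor matrix S = [[40/153, 40/193], [10/149, 10/113]]; det S = 4587200/497179773
solve [mL_A; mL_B] = S·[w00; w01] and [mR_A; mR_B] = S·[w10; w11]:
  w00 = -1/2, w01 = -1, w10 = 1, w11 = -1

-1/2 -1 1 -1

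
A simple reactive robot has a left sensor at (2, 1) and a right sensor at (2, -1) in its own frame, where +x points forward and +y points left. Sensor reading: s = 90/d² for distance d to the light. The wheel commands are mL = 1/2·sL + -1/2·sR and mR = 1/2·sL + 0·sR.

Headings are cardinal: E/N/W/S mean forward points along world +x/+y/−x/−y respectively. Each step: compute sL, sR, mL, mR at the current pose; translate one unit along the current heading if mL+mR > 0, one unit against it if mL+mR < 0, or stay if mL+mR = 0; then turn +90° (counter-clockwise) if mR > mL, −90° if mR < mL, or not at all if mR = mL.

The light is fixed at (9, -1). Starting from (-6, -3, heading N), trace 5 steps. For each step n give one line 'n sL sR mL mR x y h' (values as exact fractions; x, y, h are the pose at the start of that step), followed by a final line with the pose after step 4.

0 45/128 45/98 -675/12544 45/256 -6 -3 N
1 90/293 90/289 -180/84677 45/293 -6 -2 W
2 5/13 45/149 80/1937 5/26 -7 -2 S
3 90/197 18/41 72/8077 45/197 -7 -3 E
4 45/128 45/98 -675/12544 45/256 -6 -3 N
final -6 -2 W

n=0: pose=(-6,-3,N); sL=45/128, sR=45/98; mL=-675/12544, mR=45/256; mL+mR=765/6272 → advance +1; mR−mL=45/196 → turn +1·90°
n=1: pose=(-6,-2,W); sL=90/293, sR=90/289; mL=-180/84677, mR=45/293; mL+mR=12825/84677 → advance +1; mR−mL=45/289 → turn +1·90°
n=2: pose=(-7,-2,S); sL=5/13, sR=45/149; mL=80/1937, mR=5/26; mL+mR=905/3874 → advance +1; mR−mL=45/298 → turn +1·90°
n=3: pose=(-7,-3,E); sL=90/197, sR=18/41; mL=72/8077, mR=45/197; mL+mR=1917/8077 → advance +1; mR−mL=9/41 → turn +1·90°
n=4: pose=(-6,-3,N); sL=45/128, sR=45/98; mL=-675/12544, mR=45/256; mL+mR=765/6272 → advance +1; mR−mL=45/196 → turn +1·90°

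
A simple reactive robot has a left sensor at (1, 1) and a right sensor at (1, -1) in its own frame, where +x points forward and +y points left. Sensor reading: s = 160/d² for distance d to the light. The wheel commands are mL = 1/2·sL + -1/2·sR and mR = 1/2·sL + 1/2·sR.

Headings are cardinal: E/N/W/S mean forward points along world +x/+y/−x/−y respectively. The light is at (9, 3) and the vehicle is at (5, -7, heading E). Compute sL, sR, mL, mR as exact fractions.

16/9 16/13 32/117 176/117

left sensor world pos  = (6, -6); dL² = 90
right sensor world pos = (6, -8); dR² = 130
sL = 160/90 = 16/9
sR = 160/130 = 16/13
mL = 1/2·sL + -1/2·sR = 32/117
mR = 1/2·sL + 1/2·sR = 176/117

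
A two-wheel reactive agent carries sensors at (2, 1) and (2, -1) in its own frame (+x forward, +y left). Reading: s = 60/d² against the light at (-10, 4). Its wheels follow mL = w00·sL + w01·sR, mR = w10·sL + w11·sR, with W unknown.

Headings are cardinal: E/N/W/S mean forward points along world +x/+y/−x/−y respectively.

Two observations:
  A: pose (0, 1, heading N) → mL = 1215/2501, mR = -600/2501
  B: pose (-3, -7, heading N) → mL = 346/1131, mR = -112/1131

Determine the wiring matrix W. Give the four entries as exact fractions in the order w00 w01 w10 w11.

obs A: pose=(0,1,N) → sL=30/41, sR=30/61, mL=1215/2501, mR=-600/2501
obs B: pose=(-3,-7,N) → sL=20/39, sR=12/29, mL=346/1131, mR=-112/1131
sensor matrix S = [[30/41, 30/61], [20/39, 12/29]]; det S = 47680/942877
solve [mL_A; mL_B] = S·[w00; w01] and [mR_A; mR_B] = S·[w10; w11]:
  w00 = 1, w01 = -1/2, w10 = -1, w11 = 1

1 -1/2 -1 1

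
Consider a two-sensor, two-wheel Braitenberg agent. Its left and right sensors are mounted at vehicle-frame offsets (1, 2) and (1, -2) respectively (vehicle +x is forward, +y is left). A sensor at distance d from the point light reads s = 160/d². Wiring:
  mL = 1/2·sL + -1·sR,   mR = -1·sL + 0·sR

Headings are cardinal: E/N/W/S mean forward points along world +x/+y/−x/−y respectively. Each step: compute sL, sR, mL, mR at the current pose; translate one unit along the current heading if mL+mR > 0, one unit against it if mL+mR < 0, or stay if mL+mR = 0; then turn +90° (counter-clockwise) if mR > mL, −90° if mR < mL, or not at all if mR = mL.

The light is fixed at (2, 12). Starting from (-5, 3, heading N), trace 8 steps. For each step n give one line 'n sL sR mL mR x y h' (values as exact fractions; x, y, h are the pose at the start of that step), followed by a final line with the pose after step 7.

n=0: pose=(-5,3,N); sL=32/29, sR=160/89; mL=-3216/2581, mR=-32/29; mL+mR=-6064/2581 → advance -1; mR−mL=368/2581 → turn +1·90°
n=1: pose=(-5,2,W); sL=10/13, sR=5/4; mL=-45/52, mR=-10/13; mL+mR=-85/52 → advance -1; mR−mL=5/52 → turn +1·90°
n=2: pose=(-4,2,S); sL=160/137, sR=32/37; mL=-1424/5069, mR=-160/137; mL+mR=-7344/5069 → advance -1; mR−mL=-4496/5069 → turn -1·90°
n=3: pose=(-4,3,W); sL=16/17, sR=80/49; mL=-968/833, mR=-16/17; mL+mR=-1752/833 → advance -1; mR−mL=184/833 → turn +1·90°
n=4: pose=(-3,3,S); sL=160/109, sR=160/149; mL=-5520/16241, mR=-160/109; mL+mR=-29360/16241 → advance -1; mR−mL=-18320/16241 → turn -1·90°
n=5: pose=(-3,4,W); sL=20/17, sR=20/9; mL=-250/153, mR=-20/17; mL+mR=-430/153 → advance -1; mR−mL=70/153 → turn +1·90°
n=6: pose=(-2,4,S); sL=32/17, sR=160/117; mL=-848/1989, mR=-32/17; mL+mR=-4592/1989 → advance -1; mR−mL=-2896/1989 → turn -1·90°
n=7: pose=(-2,5,W); sL=80/53, sR=16/5; mL=-648/265, mR=-80/53; mL+mR=-1048/265 → advance -1; mR−mL=248/265 → turn +1·90°

0 32/29 160/89 -3216/2581 -32/29 -5 3 N
1 10/13 5/4 -45/52 -10/13 -5 2 W
2 160/137 32/37 -1424/5069 -160/137 -4 2 S
3 16/17 80/49 -968/833 -16/17 -4 3 W
4 160/109 160/149 -5520/16241 -160/109 -3 3 S
5 20/17 20/9 -250/153 -20/17 -3 4 W
6 32/17 160/117 -848/1989 -32/17 -2 4 S
7 80/53 16/5 -648/265 -80/53 -2 5 W
final -1 5 S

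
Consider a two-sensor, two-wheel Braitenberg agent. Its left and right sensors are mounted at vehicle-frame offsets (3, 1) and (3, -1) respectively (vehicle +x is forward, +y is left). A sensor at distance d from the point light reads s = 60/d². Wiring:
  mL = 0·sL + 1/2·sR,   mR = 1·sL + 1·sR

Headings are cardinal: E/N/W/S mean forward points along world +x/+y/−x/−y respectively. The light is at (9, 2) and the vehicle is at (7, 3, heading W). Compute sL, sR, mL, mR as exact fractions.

12/5 60/29 30/29 648/145

left sensor world pos  = (4, 2); dL² = 25
right sensor world pos = (4, 4); dR² = 29
sL = 60/25 = 12/5
sR = 60/29 = 60/29
mL = 0·sL + 1/2·sR = 30/29
mR = 1·sL + 1·sR = 648/145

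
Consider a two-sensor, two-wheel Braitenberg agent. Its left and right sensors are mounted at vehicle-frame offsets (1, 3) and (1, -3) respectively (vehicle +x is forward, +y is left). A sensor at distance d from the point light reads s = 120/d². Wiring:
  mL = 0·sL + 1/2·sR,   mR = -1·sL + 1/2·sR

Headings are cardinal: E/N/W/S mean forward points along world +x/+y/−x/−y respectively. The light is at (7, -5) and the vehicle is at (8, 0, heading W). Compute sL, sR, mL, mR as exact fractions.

left sensor world pos  = (7, -3); dL² = 4
right sensor world pos = (7, 3); dR² = 64
sL = 120/4 = 30
sR = 120/64 = 15/8
mL = 0·sL + 1/2·sR = 15/16
mR = -1·sL + 1/2·sR = -465/16

30 15/8 15/16 -465/16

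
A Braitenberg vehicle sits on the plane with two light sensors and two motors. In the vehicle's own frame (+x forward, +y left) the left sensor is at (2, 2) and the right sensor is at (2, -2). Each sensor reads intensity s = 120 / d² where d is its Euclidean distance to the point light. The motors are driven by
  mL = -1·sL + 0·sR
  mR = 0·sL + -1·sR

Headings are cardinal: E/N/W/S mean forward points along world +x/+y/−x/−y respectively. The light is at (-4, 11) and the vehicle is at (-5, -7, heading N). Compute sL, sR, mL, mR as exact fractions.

left sensor world pos  = (-7, -5); dL² = 265
right sensor world pos = (-3, -5); dR² = 257
sL = 120/265 = 24/53
sR = 120/257 = 120/257
mL = -1·sL + 0·sR = -24/53
mR = 0·sL + -1·sR = -120/257

24/53 120/257 -24/53 -120/257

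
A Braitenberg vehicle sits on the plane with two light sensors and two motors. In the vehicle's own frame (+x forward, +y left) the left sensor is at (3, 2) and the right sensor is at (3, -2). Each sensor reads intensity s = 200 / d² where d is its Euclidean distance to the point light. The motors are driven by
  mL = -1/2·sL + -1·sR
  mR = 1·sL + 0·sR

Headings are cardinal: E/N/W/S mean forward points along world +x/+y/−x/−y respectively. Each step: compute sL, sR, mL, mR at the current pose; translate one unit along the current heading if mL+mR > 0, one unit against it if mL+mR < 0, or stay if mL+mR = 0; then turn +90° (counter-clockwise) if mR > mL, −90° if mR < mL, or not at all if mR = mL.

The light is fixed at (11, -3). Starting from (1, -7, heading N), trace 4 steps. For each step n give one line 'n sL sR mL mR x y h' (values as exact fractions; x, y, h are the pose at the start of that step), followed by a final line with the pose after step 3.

n=0: pose=(1,-7,N); sL=40/29, sR=40/13; mL=-1420/377, mR=40/29; mL+mR=-900/377 → advance -1; mR−mL=1940/377 → turn +1·90°
n=1: pose=(1,-8,W); sL=100/109, sR=100/89; mL=-15350/9701, mR=100/109; mL+mR=-6450/9701 → advance -1; mR−mL=24250/9701 → turn +1·90°
n=2: pose=(2,-8,S); sL=200/113, sR=40/37; mL=-8220/4181, mR=200/113; mL+mR=-820/4181 → advance -1; mR−mL=15620/4181 → turn +1·90°
n=3: pose=(2,-7,E); sL=5, sR=25/9; mL=-95/18, mR=5; mL+mR=-5/18 → advance -1; mR−mL=185/18 → turn +1·90°

0 40/29 40/13 -1420/377 40/29 1 -7 N
1 100/109 100/89 -15350/9701 100/109 1 -8 W
2 200/113 40/37 -8220/4181 200/113 2 -8 S
3 5 25/9 -95/18 5 2 -7 E
final 1 -7 N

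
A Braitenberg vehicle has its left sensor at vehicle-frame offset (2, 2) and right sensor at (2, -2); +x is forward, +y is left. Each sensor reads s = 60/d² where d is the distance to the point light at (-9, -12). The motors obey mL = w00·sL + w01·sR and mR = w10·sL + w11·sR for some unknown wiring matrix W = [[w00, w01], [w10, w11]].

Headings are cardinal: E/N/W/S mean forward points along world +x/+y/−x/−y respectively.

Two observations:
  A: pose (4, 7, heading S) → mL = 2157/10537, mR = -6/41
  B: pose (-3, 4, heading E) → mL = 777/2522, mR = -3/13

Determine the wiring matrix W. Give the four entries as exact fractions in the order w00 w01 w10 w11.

1/2 1 0 -1

obs A: pose=(4,7,S) → sL=30/257, sR=6/41, mL=2157/10537, mR=-6/41
obs B: pose=(-3,4,E) → sL=15/97, sR=3/13, mL=777/2522, mR=-3/13
sensor matrix S = [[30/257, 6/41], [15/97, 3/13]]; det S = 57240/13287157
solve [mL_A; mL_B] = S·[w00; w01] and [mR_A; mR_B] = S·[w10; w11]:
  w00 = 1/2, w01 = 1, w10 = 0, w11 = -1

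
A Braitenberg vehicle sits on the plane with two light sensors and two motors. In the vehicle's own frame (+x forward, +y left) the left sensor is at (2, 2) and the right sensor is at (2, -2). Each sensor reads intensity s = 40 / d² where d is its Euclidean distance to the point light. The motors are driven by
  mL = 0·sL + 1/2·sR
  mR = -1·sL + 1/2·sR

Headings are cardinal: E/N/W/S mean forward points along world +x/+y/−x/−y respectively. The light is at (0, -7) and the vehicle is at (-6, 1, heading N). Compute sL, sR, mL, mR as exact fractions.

10/41 10/29 5/29 -85/1189

left sensor world pos  = (-8, 3); dL² = 164
right sensor world pos = (-4, 3); dR² = 116
sL = 40/164 = 10/41
sR = 40/116 = 10/29
mL = 0·sL + 1/2·sR = 5/29
mR = -1·sL + 1/2·sR = -85/1189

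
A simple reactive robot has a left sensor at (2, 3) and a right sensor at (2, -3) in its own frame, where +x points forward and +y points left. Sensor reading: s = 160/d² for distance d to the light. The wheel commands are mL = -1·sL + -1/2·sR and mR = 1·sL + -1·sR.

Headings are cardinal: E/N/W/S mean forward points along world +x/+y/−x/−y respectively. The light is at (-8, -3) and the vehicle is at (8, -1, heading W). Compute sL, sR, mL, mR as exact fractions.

left sensor world pos  = (6, -4); dL² = 197
right sensor world pos = (6, 2); dR² = 221
sL = 160/197 = 160/197
sR = 160/221 = 160/221
mL = -1·sL + -1/2·sR = -51120/43537
mR = 1·sL + -1·sR = 3840/43537

160/197 160/221 -51120/43537 3840/43537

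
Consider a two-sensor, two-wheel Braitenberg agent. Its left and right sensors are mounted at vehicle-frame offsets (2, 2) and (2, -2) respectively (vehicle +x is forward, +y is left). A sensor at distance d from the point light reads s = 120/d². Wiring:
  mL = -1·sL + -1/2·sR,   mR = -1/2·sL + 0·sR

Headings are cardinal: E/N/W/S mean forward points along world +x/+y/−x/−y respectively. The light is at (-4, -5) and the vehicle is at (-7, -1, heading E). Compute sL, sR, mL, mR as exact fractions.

120/37 24 -564/37 -60/37

left sensor world pos  = (-5, 1); dL² = 37
right sensor world pos = (-5, -3); dR² = 5
sL = 120/37 = 120/37
sR = 120/5 = 24
mL = -1·sL + -1/2·sR = -564/37
mR = -1/2·sL + 0·sR = -60/37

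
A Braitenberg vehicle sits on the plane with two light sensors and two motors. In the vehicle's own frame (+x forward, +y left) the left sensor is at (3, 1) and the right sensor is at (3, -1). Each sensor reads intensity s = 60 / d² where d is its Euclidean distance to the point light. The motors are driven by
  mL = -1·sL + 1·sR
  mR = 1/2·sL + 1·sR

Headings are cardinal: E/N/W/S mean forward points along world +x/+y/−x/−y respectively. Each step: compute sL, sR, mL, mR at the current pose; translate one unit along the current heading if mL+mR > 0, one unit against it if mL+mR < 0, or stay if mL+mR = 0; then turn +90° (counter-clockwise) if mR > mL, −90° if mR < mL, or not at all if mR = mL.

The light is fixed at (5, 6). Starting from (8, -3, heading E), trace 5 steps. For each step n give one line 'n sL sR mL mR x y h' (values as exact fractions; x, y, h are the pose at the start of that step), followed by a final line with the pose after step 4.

n=0: pose=(8,-3,E); sL=3/5, sR=15/34; mL=-27/170, mR=63/85; mL+mR=99/170 → advance +1; mR−mL=9/10 → turn +1·90°
n=1: pose=(9,-3,N); sL=4/3, sR=60/61; mL=-64/183, mR=302/183; mL+mR=238/183 → advance +1; mR−mL=2 → turn +1·90°
n=2: pose=(9,-2,W); sL=30/41, sR=6/5; mL=96/205, mR=321/205; mL+mR=417/205 → advance +1; mR−mL=45/41 → turn +1·90°
n=3: pose=(8,-2,S); sL=60/137, sR=12/25; mL=144/3425, mR=2394/3425; mL+mR=2538/3425 → advance +1; mR−mL=90/137 → turn +1·90°
n=4: pose=(8,-3,E); sL=3/5, sR=15/34; mL=-27/170, mR=63/85; mL+mR=99/170 → advance +1; mR−mL=9/10 → turn +1·90°

0 3/5 15/34 -27/170 63/85 8 -3 E
1 4/3 60/61 -64/183 302/183 9 -3 N
2 30/41 6/5 96/205 321/205 9 -2 W
3 60/137 12/25 144/3425 2394/3425 8 -2 S
4 3/5 15/34 -27/170 63/85 8 -3 E
final 9 -3 N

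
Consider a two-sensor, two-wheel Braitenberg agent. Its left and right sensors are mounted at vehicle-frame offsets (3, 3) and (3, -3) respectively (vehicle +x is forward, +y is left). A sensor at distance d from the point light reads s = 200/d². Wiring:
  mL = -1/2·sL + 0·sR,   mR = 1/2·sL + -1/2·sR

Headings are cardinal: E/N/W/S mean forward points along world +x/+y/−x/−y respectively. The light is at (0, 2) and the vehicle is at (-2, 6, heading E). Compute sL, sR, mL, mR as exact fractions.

4 100 -2 -48

left sensor world pos  = (1, 9); dL² = 50
right sensor world pos = (1, 3); dR² = 2
sL = 200/50 = 4
sR = 200/2 = 100
mL = -1/2·sL + 0·sR = -2
mR = 1/2·sL + -1/2·sR = -48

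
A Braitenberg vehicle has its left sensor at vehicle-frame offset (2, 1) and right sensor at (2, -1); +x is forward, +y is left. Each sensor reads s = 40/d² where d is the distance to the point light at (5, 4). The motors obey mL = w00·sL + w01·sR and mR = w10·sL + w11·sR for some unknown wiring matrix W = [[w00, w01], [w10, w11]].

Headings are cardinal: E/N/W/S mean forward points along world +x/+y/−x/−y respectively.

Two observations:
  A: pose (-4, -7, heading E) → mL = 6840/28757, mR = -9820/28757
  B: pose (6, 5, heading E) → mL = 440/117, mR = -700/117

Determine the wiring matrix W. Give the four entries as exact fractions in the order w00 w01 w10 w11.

1/2 1/2 -1/2 -1

obs A: pose=(-4,-7,E) → sL=40/149, sR=40/193, mL=6840/28757, mR=-9820/28757
obs B: pose=(6,5,E) → sL=40/13, sR=40/9, mL=440/117, mR=-700/117
sensor matrix S = [[40/149, 40/193], [40/13, 40/9]]; det S = 1868800/3364569
solve [mL_A; mL_B] = S·[w00; w01] and [mR_A; mR_B] = S·[w10; w11]:
  w00 = 1/2, w01 = 1/2, w10 = -1/2, w11 = -1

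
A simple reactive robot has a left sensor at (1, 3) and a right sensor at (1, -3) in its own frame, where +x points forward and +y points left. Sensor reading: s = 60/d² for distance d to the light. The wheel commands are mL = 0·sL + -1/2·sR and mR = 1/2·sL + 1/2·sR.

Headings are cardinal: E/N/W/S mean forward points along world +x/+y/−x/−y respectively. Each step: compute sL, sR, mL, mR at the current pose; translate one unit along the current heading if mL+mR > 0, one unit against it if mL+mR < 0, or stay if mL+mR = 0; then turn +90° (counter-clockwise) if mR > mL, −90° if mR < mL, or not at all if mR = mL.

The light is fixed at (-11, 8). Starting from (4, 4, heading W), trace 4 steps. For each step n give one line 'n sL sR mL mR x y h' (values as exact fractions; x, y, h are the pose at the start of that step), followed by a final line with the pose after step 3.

n=0: pose=(4,4,W); sL=12/49, sR=60/197; mL=-30/197, mR=2652/9653; mL+mR=6/49 → advance +1; mR−mL=4122/9653 → turn +1·90°
n=1: pose=(3,4,S); sL=30/157, sR=30/73; mL=-15/73, mR=3450/11461; mL+mR=15/157 → advance +1; mR−mL=5805/11461 → turn +1·90°
n=2: pose=(3,3,E); sL=60/229, sR=60/289; mL=-30/289, mR=15540/66181; mL+mR=30/229 → advance +1; mR−mL=22410/66181 → turn +1·90°
n=3: pose=(4,3,N); sL=3/8, sR=3/17; mL=-3/34, mR=75/272; mL+mR=3/16 → advance +1; mR−mL=99/272 → turn +1·90°

0 12/49 60/197 -30/197 2652/9653 4 4 W
1 30/157 30/73 -15/73 3450/11461 3 4 S
2 60/229 60/289 -30/289 15540/66181 3 3 E
3 3/8 3/17 -3/34 75/272 4 3 N
final 4 4 W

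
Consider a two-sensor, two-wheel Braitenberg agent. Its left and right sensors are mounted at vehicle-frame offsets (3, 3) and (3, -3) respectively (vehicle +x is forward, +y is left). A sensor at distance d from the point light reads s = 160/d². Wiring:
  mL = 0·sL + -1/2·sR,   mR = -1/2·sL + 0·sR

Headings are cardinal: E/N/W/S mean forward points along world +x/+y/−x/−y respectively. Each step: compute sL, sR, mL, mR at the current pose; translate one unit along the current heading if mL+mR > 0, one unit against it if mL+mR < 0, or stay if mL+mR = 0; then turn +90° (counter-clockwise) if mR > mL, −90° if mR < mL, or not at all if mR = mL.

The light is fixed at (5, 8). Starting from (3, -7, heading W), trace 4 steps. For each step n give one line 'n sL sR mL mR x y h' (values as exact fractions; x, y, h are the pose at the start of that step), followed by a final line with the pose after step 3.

0 160/349 160/169 -80/169 -80/349 3 -7 W
1 20/41 8/17 -4/17 -10/41 4 -7 S
2 32/61 160/137 -80/137 -16/61 4 -6 W
3 80/149 80/149 -40/149 -40/149 5 -6 S
final 5 -5 S

n=0: pose=(3,-7,W); sL=160/349, sR=160/169; mL=-80/169, mR=-80/349; mL+mR=-41440/58981 → advance -1; mR−mL=14400/58981 → turn +1·90°
n=1: pose=(4,-7,S); sL=20/41, sR=8/17; mL=-4/17, mR=-10/41; mL+mR=-334/697 → advance -1; mR−mL=-6/697 → turn -1·90°
n=2: pose=(4,-6,W); sL=32/61, sR=160/137; mL=-80/137, mR=-16/61; mL+mR=-7072/8357 → advance -1; mR−mL=2688/8357 → turn +1·90°
n=3: pose=(5,-6,S); sL=80/149, sR=80/149; mL=-40/149, mR=-40/149; mL+mR=-80/149 → advance -1; mR−mL=0 → turn +0·90°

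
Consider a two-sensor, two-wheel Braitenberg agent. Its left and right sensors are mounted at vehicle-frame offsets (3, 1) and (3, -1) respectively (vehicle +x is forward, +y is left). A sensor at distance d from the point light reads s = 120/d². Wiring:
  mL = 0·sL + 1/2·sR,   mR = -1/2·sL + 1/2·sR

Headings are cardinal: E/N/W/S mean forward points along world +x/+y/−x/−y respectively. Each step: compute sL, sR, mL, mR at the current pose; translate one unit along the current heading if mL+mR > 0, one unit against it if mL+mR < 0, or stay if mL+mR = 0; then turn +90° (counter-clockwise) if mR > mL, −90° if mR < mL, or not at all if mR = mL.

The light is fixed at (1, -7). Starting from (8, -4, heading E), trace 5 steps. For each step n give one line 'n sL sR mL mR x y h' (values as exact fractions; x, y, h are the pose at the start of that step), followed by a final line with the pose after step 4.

n=0: pose=(8,-4,E); sL=30/29, sR=15/13; mL=15/26, mR=45/754; mL+mR=240/377 → advance +1; mR−mL=-15/29 → turn -1·90°
n=1: pose=(9,-4,S); sL=40/27, sR=120/49; mL=60/49, mR=640/1323; mL+mR=2260/1323 → advance +1; mR−mL=-20/27 → turn -1·90°
n=2: pose=(9,-5,W); sL=60/13, sR=60/17; mL=30/17, mR=-120/221; mL+mR=270/221 → advance +1; mR−mL=-30/13 → turn -1·90°
n=3: pose=(8,-5,N); sL=120/61, sR=120/89; mL=60/89, mR=-1680/5429; mL+mR=1980/5429 → advance +1; mR−mL=-60/61 → turn -1·90°
n=4: pose=(8,-4,E); sL=30/29, sR=15/13; mL=15/26, mR=45/754; mL+mR=240/377 → advance +1; mR−mL=-15/29 → turn -1·90°

0 30/29 15/13 15/26 45/754 8 -4 E
1 40/27 120/49 60/49 640/1323 9 -4 S
2 60/13 60/17 30/17 -120/221 9 -5 W
3 120/61 120/89 60/89 -1680/5429 8 -5 N
4 30/29 15/13 15/26 45/754 8 -4 E
final 9 -4 S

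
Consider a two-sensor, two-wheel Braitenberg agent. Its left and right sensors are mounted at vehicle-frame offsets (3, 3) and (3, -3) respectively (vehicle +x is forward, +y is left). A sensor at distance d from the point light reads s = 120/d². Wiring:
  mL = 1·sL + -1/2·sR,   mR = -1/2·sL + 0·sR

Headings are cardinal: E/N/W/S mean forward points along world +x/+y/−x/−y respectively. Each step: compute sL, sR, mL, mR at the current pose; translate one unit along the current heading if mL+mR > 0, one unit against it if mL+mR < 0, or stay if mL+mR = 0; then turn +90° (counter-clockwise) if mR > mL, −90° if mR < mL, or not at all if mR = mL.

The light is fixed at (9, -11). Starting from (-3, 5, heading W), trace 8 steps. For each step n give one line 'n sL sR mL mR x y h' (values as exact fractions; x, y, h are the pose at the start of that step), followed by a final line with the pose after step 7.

n=0: pose=(-3,5,W); sL=60/197, sR=60/293; mL=11670/57721, mR=-30/197; mL+mR=2880/57721 → advance +1; mR−mL=-20460/57721 → turn -1·90°
n=1: pose=(-4,5,N); sL=120/617, sR=120/461; mL=18300/284437, mR=-60/617; mL+mR=-9360/284437 → advance -1; mR−mL=-45960/284437 → turn -1·90°
n=2: pose=(-4,4,E); sL=15/53, sR=30/61; mL=120/3233, mR=-15/106; mL+mR=-675/6466 → advance -1; mR−mL=-1155/6466 → turn -1·90°
n=3: pose=(-5,4,S); sL=24/53, sR=120/433; mL=7212/22949, mR=-12/53; mL+mR=2016/22949 → advance +1; mR−mL=-12408/22949 → turn -1·90°
n=4: pose=(-5,3,W); sL=12/41, sR=60/289; mL=2238/11849, mR=-6/41; mL+mR=504/11849 → advance +1; mR−mL=-3972/11849 → turn -1·90°
n=5: pose=(-6,3,N); sL=120/613, sR=120/433; mL=15180/265429, mR=-60/613; mL+mR=-10800/265429 → advance -1; mR−mL=-41160/265429 → turn -1·90°
n=6: pose=(-6,2,E); sL=3/10, sR=30/61; mL=33/610, mR=-3/20; mL+mR=-117/1220 → advance -1; mR−mL=-249/1220 → turn -1·90°
n=7: pose=(-7,2,S); sL=120/269, sR=120/461; mL=39180/124009, mR=-60/269; mL+mR=11520/124009 → advance +1; mR−mL=-66840/124009 → turn -1·90°

0 60/197 60/293 11670/57721 -30/197 -3 5 W
1 120/617 120/461 18300/284437 -60/617 -4 5 N
2 15/53 30/61 120/3233 -15/106 -4 4 E
3 24/53 120/433 7212/22949 -12/53 -5 4 S
4 12/41 60/289 2238/11849 -6/41 -5 3 W
5 120/613 120/433 15180/265429 -60/613 -6 3 N
6 3/10 30/61 33/610 -3/20 -6 2 E
7 120/269 120/461 39180/124009 -60/269 -7 2 S
final -7 1 W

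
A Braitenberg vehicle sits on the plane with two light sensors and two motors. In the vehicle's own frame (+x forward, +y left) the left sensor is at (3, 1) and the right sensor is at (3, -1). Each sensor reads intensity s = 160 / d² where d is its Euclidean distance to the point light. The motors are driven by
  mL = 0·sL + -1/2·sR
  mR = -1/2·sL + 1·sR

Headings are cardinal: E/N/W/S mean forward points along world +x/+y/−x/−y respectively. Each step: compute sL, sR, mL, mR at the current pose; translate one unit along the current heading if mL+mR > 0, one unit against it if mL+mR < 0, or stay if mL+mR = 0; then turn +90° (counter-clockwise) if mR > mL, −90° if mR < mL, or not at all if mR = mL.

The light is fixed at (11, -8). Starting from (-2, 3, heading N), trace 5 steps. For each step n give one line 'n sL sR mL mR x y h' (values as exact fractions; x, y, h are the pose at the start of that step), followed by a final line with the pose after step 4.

0 20/49 8/17 -4/17 222/833 -2 3 N
1 160/377 32/85 -16/85 5264/32045 -2 4 W
2 80/101 16/25 -8/25 616/2525 -1 4 S
3 160/277 32/45 -16/45 5264/12465 -1 5 E
4 2/5 40/89 -20/89 111/445 0 5 N
final 0 6 W

n=0: pose=(-2,3,N); sL=20/49, sR=8/17; mL=-4/17, mR=222/833; mL+mR=26/833 → advance +1; mR−mL=418/833 → turn +1·90°
n=1: pose=(-2,4,W); sL=160/377, sR=32/85; mL=-16/85, mR=5264/32045; mL+mR=-768/32045 → advance -1; mR−mL=11296/32045 → turn +1·90°
n=2: pose=(-1,4,S); sL=80/101, sR=16/25; mL=-8/25, mR=616/2525; mL+mR=-192/2525 → advance -1; mR−mL=1424/2525 → turn +1·90°
n=3: pose=(-1,5,E); sL=160/277, sR=32/45; mL=-16/45, mR=5264/12465; mL+mR=832/12465 → advance +1; mR−mL=3232/4155 → turn +1·90°
n=4: pose=(0,5,N); sL=2/5, sR=40/89; mL=-20/89, mR=111/445; mL+mR=11/445 → advance +1; mR−mL=211/445 → turn +1·90°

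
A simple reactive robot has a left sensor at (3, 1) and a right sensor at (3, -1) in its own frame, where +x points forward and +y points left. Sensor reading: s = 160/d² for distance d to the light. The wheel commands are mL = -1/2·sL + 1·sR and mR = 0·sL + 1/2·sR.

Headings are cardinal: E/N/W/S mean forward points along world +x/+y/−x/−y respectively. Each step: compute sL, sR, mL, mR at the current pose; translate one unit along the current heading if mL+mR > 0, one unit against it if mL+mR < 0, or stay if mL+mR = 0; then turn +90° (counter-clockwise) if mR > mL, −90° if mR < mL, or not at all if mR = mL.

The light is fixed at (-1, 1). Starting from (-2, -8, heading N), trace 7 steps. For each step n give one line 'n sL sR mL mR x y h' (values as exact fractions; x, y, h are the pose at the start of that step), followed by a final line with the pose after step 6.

n=0: pose=(-2,-8,N); sL=4, sR=40/9; mL=22/9, mR=20/9; mL+mR=14/3 → advance +1; mR−mL=-2/9 → turn -1·90°
n=1: pose=(-2,-7,E); sL=160/53, sR=32/17; mL=336/901, mR=16/17; mL+mR=1184/901 → advance +1; mR−mL=512/901 → turn +1·90°
n=2: pose=(-1,-7,N); sL=80/13, sR=80/13; mL=40/13, mR=40/13; mL+mR=80/13 → advance +1; mR−mL=0 → turn +0·90°
n=3: pose=(-1,-6,N); sL=160/17, sR=160/17; mL=80/17, mR=80/17; mL+mR=160/17 → advance +1; mR−mL=0 → turn +0·90°
n=4: pose=(-1,-5,N); sL=16, sR=16; mL=8, mR=8; mL+mR=16 → advance +1; mR−mL=0 → turn +0·90°
n=5: pose=(-1,-4,N); sL=32, sR=32; mL=16, mR=16; mL+mR=32 → advance +1; mR−mL=0 → turn +0·90°
n=6: pose=(-1,-3,N); sL=80, sR=80; mL=40, mR=40; mL+mR=80 → advance +1; mR−mL=0 → turn +0·90°

0 4 40/9 22/9 20/9 -2 -8 N
1 160/53 32/17 336/901 16/17 -2 -7 E
2 80/13 80/13 40/13 40/13 -1 -7 N
3 160/17 160/17 80/17 80/17 -1 -6 N
4 16 16 8 8 -1 -5 N
5 32 32 16 16 -1 -4 N
6 80 80 40 40 -1 -3 N
final -1 -2 N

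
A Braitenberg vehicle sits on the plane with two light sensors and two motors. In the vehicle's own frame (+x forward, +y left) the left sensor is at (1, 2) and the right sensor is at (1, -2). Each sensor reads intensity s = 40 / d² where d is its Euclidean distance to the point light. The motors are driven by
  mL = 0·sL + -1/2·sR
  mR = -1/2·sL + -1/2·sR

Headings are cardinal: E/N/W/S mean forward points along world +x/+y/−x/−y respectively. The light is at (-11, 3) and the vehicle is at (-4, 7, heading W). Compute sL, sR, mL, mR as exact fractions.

left sensor world pos  = (-5, 5); dL² = 40
right sensor world pos = (-5, 9); dR² = 72
sL = 40/40 = 1
sR = 40/72 = 5/9
mL = 0·sL + -1/2·sR = -5/18
mR = -1/2·sL + -1/2·sR = -7/9

1 5/9 -5/18 -7/9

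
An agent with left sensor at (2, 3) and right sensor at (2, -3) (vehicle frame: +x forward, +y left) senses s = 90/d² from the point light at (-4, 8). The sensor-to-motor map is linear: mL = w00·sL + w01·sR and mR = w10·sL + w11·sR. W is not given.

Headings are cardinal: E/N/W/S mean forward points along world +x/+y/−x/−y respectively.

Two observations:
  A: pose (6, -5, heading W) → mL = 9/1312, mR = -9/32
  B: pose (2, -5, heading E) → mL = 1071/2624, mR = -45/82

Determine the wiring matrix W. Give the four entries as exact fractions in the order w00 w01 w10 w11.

1 -1/2 -1 0

obs A: pose=(6,-5,W) → sL=9/32, sR=45/82, mL=9/1312, mR=-9/32
obs B: pose=(2,-5,E) → sL=45/82, sR=9/32, mL=1071/2624, mR=-45/82
sensor matrix S = [[9/32, 45/82], [45/82, 9/32]]; det S = -382239/1721344
solve [mL_A; mL_B] = S·[w00; w01] and [mR_A; mR_B] = S·[w10; w11]:
  w00 = 1, w01 = -1/2, w10 = -1, w11 = 0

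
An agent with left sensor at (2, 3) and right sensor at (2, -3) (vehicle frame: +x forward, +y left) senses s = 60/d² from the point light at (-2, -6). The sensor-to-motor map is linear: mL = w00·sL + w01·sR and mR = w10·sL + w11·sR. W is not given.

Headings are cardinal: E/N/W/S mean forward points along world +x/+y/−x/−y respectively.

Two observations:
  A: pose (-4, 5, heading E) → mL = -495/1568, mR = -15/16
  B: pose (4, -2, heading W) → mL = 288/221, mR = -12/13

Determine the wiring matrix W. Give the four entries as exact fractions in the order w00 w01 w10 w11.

1/2 -1/2 0 -1

obs A: pose=(-4,5,E) → sL=15/49, sR=15/16, mL=-495/1568, mR=-15/16
obs B: pose=(4,-2,W) → sL=60/17, sR=12/13, mL=288/221, mR=-12/13
sensor matrix S = [[15/49, 15/16], [60/17, 12/13]]; det S = -131085/43316
solve [mL_A; mL_B] = S·[w00; w01] and [mR_A; mR_B] = S·[w10; w11]:
  w00 = 1/2, w01 = -1/2, w10 = 0, w11 = -1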